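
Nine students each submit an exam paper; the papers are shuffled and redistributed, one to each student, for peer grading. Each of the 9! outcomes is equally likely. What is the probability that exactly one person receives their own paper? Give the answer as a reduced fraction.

2119/5760

Favorable outcomes: C(9,1)·!8 = 9·14833 = 133497.
Total outcomes: 9! = 362880.
Probability = 133497/362880 = 2119/5760.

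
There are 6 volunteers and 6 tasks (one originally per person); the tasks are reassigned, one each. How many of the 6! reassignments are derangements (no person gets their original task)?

The subfactorial !6 = [6!/e] (nearest integer).
6! = 720, and 720/e ≈ 264.87, so !6 = 265.

265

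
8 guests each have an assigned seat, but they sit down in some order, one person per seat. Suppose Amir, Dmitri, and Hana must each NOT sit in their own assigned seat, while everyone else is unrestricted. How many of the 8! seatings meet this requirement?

27240

Let A_j be the event that the j-th constrained one is fixed. By inclusion-exclusion over the 3 events:
Σ_{j=0}^{3} (-1)^j C(3,j)(8-j)!
= C(3,0)·8! - C(3,1)·7! + C(3,2)·6! - C(3,3)·5!
= 40320 - 15120 + 2160 - 120
= 27240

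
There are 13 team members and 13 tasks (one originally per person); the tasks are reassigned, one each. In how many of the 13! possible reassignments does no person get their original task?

Use !n = (n-1)(!(n-1) + !(n-2)).
!13 = 12·(176214841 + 14684570) = 12·190899411 = 2290792932

2290792932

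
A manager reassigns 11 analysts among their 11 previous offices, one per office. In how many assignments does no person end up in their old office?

By inclusion-exclusion, !11 = Σ (-1)^k · 11!/k! for k=0..11
= 11! - 11!/1! + 11!/2! - 11!/3! + 11!/4! - 11!/5! + 11!/6! - 11!/7! + 11!/8! - 11!/9! + 11!/10! - 11!/11!
= 39916800 - 39916800 + 19958400 - 6652800 + 1663200 - 332640 + 55440 - 7920 + 990 - 110 + 11 - 1
= 14684570

14684570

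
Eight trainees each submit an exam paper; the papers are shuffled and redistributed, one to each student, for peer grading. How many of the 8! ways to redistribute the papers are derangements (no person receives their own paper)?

14833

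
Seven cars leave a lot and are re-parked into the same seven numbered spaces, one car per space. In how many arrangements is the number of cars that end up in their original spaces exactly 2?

924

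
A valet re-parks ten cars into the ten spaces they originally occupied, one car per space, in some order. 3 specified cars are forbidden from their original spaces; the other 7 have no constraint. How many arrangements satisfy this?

2656080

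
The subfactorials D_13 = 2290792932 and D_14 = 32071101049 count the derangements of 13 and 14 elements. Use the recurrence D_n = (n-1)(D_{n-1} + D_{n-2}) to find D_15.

481066515734

D_15 = (15-1)·(D_14 + D_13) = 14·(32071101049 + 2290792932) = 14·34361893981 = 481066515734.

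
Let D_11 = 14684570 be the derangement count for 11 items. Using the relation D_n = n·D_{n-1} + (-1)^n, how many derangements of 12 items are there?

D_12 = 12·14684570 + 1 = 176214841.

176214841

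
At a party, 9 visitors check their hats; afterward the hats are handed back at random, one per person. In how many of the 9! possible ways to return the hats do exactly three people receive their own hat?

Pick the 3 fixed positions: C(9,3) = 84 ways.
The other 6 form a derangement: !6 = 265.
Total: 84 × 265 = 22260.

22260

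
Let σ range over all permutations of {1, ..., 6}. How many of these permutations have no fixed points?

265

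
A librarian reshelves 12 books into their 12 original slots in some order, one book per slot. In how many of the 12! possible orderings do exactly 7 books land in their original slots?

34848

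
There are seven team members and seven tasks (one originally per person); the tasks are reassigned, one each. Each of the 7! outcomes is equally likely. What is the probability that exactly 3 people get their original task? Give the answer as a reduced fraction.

1/16

Favorable outcomes: C(7,3)·!4 = 35·9 = 315.
Total outcomes: 7! = 5040.
Probability = 315/5040 = 1/16.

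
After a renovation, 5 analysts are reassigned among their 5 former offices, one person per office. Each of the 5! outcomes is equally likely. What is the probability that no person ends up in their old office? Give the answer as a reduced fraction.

Favorable outcomes: !5 = 44.
Total outcomes: 5! = 120.
Probability = 44/120 = 11/30.

11/30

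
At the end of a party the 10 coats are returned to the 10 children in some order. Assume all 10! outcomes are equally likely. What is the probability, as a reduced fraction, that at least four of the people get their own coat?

Favorable outcomes: Σ_{i≥4} C(10,i)·!(10-i) = 210·265 + 252·44 + 210·9 + 120·2 + 45·1 + 10·0 + 1·1 = 68914.
Total outcomes: 10! = 3628800.
Probability = 68914/3628800 = 34457/1814400.

34457/1814400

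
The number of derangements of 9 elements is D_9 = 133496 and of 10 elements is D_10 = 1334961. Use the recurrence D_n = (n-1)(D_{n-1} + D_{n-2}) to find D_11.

14684570

D_11 = (11-1)·(D_10 + D_9) = 10·(1334961 + 133496) = 10·1468457 = 14684570.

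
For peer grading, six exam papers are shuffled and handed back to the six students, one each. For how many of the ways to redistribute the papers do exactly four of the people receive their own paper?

15

Choose which 4 of the 6 are fixed: C(6,4) = 15.
The other 2 form a derangement: !2 = 1.
Total: 15 × 1 = 15.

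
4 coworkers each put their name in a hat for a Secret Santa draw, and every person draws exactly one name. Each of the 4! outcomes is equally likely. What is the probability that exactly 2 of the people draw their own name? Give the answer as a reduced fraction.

1/4

Favorable outcomes: C(4,2)·!2 = 6·1 = 6.
Total outcomes: 4! = 24.
Probability = 6/24 = 1/4.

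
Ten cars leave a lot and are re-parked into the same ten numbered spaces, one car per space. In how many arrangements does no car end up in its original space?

Use !n = (n-1)(!(n-1) + !(n-2)).
!10 = 9·(133496 + 14833) = 9·148329 = 1334961

1334961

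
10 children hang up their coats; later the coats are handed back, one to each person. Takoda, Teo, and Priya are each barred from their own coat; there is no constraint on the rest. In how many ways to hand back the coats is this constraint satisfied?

Inclusion-exclusion on the 3 forbidden self-matches:
Σ_{j=0}^{3} (-1)^j C(3,j)(10-j)!
= C(3,0)·10! - C(3,1)·9! + C(3,2)·8! - C(3,3)·7!
= 3628800 - 1088640 + 120960 - 5040
= 2656080

2656080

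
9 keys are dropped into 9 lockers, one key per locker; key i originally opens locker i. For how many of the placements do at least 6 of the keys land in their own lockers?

205

# with exactly i fixed is C(9,i)·!(9-i); sum over i=6..9:
  i=6: C(9,6)·!3 = 84·2 = 168
  i=7: C(9,7)·!2 = 36·1 = 36
  i=8: C(9,8)·!1 = 9·0 = 0
  i=9: C(9,9)·!0 = 1·1 = 1
Total = 205.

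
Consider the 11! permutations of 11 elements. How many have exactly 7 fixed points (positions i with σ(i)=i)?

2970

Choose which 7 of the 11 are fixed: C(11,7) = 330.
The remaining 4 must be deranged: !4 = 9.
Total: 330 × 9 = 2970.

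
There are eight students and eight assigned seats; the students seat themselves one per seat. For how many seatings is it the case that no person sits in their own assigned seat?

14833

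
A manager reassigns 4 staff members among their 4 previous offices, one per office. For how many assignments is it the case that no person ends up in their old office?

By inclusion-exclusion, !4 = Σ (-1)^k · 4!/k! for k=0..4
= 4! - 4!/1! + 4!/2! - 4!/3! + 4!/4!
= 24 - 24 + 12 - 4 + 1
= 9

9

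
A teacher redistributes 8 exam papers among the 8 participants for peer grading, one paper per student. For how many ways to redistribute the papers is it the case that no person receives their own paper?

The number of derangements of 8 is !8 = Σ_{k=0}^{8} (-1)^k·8!/k!
= 8! - 8!/1! + 8!/2! - 8!/3! + 8!/4! - 8!/5! + 8!/6! - 8!/7! + 8!/8!
= 40320 - 40320 + 20160 - 6720 + 1680 - 336 + 56 - 8 + 1
= 14833

14833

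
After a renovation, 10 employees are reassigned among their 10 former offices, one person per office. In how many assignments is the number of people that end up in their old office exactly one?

1334960

Choose which one of the 10 is fixed: C(10,1) = 10.
The other 9 form a derangement: !9 = 133496.
Total: 10 × 133496 = 1334960.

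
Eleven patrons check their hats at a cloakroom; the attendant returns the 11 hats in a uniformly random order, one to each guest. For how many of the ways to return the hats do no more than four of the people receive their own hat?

Sum C(11,i)·!(11-i) for i = 0..4:
  i=0: C(11,0)·!11 = 1·14684570 = 14684570
  i=1: C(11,1)·!10 = 11·1334961 = 14684571
  i=2: C(11,2)·!9 = 55·133496 = 7342280
  i=3: C(11,3)·!8 = 165·14833 = 2447445
  i=4: C(11,4)·!7 = 330·1854 = 611820
Total = 39770686.

39770686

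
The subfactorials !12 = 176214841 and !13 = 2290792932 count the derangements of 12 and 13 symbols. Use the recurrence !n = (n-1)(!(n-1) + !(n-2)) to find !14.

32071101049

!14 = (14-1)·(!13 + !12) = 13·(2290792932 + 176214841) = 13·2467007773 = 32071101049.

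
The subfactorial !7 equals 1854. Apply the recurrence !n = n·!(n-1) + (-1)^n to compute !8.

!8 = 8·1854 + 1 = 14833.

14833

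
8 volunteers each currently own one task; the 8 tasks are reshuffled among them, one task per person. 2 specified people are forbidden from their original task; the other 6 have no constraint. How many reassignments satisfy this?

30960

Let A_j be the event that the j-th constrained one is fixed. By inclusion-exclusion over the 2 events:
Σ_{j=0}^{2} (-1)^j C(2,j)(8-j)!
= C(2,0)·8! - C(2,1)·7! + C(2,2)·6!
= 40320 - 10080 + 720
= 30960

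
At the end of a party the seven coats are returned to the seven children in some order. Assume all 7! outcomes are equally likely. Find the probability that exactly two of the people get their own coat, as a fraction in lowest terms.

Favorable outcomes: C(7,2)·!5 = 21·44 = 924.
Total outcomes: 7! = 5040.
Probability = 924/5040 = 11/60.

11/60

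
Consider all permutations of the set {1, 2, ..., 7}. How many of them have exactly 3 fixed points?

315

Choose which 3 of the 7 are fixed: C(7,3) = 35.
The other 4 form a derangement: !4 = 9.
Total: 35 × 9 = 315.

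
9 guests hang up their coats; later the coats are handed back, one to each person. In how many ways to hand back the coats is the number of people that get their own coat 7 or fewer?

362879

Sum C(9,i)·!(9-i) for i = 0..7:
  i=0: C(9,0)·!9 = 1·133496 = 133496
  i=1: C(9,1)·!8 = 9·14833 = 133497
  i=2: C(9,2)·!7 = 36·1854 = 66744
  i=3: C(9,3)·!6 = 84·265 = 22260
  i=4: C(9,4)·!5 = 126·44 = 5544
  i=5: C(9,5)·!4 = 126·9 = 1134
  i=6: C(9,6)·!3 = 84·2 = 168
  i=7: C(9,7)·!2 = 36·1 = 36
Total = 362879.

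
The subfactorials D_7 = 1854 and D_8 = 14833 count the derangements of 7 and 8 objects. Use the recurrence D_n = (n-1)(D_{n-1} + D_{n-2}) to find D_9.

D_9 = (9-1)·(D_8 + D_7) = 8·(14833 + 1854) = 8·16687 = 133496.

133496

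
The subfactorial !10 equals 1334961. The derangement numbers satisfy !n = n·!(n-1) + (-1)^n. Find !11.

14684570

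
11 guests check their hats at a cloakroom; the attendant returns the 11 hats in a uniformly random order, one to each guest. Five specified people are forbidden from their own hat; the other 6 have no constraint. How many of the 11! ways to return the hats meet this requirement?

25022880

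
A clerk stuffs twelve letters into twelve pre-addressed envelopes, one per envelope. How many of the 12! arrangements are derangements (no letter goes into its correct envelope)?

Use !n = (n-1)(!(n-1) + !(n-2)).
!12 = 11·(14684570 + 1334961) = 11·16019531 = 176214841

176214841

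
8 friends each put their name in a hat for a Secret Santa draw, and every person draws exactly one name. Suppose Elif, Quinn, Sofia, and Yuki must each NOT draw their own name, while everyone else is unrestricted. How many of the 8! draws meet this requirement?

24024

Let A_j be the event that the j-th constrained one is fixed. By inclusion-exclusion over the 4 events:
Σ_{j=0}^{4} (-1)^j C(4,j)(8-j)!
= C(4,0)·8! - C(4,1)·7! + C(4,2)·6! - C(4,3)·5! + C(4,4)·4!
= 40320 - 20160 + 4320 - 480 + 24
= 24024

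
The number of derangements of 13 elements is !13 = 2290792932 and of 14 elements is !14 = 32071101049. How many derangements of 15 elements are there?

481066515734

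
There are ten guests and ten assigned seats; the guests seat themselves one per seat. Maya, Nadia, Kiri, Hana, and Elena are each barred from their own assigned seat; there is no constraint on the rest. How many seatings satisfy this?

Inclusion-exclusion on the 5 forbidden self-matches:
Σ_{j=0}^{5} (-1)^j C(5,j)(10-j)!
= C(5,0)·10! - C(5,1)·9! + C(5,2)·8! - C(5,3)·7! + C(5,4)·6! - C(5,5)·5!
= 3628800 - 1814400 + 403200 - 50400 + 3600 - 120
= 2170680

2170680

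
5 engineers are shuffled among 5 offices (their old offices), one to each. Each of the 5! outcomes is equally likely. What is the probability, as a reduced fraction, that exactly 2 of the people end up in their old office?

Favorable outcomes: C(5,2)·!3 = 10·2 = 20.
Total outcomes: 5! = 120.
Probability = 20/120 = 1/6.

1/6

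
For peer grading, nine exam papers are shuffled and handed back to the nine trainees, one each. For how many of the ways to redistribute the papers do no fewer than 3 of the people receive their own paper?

29143

Sum C(9,i)·!(9-i) for i = 3..9:
  i=3: C(9,3)·!6 = 84·265 = 22260
  i=4: C(9,4)·!5 = 126·44 = 5544
  i=5: C(9,5)·!4 = 126·9 = 1134
  i=6: C(9,6)·!3 = 84·2 = 168
  i=7: C(9,7)·!2 = 36·1 = 36
  i=8: C(9,8)·!1 = 9·0 = 0
  i=9: C(9,9)·!0 = 1·1 = 1
Total = 29143.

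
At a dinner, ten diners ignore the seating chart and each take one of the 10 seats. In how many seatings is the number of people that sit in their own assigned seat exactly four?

Choose which 4 of the 10 are fixed: C(10,4) = 210.
The remaining 6 must be deranged: !6 = 265.
Total: 210 × 265 = 55650.

55650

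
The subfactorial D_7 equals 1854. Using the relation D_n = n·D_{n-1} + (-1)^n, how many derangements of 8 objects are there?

D_8 = 8·1854 + 1 = 14833.

14833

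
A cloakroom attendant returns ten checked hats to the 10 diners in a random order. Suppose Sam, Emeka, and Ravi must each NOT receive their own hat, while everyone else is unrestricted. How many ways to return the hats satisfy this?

2656080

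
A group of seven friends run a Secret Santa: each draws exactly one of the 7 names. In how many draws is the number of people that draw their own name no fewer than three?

Sum C(7,i)·!(7-i) for i = 3..7:
  i=3: C(7,3)·!4 = 35·9 = 315
  i=4: C(7,4)·!3 = 35·2 = 70
  i=5: C(7,5)·!2 = 21·1 = 21
  i=6: C(7,6)·!1 = 7·0 = 0
  i=7: C(7,7)·!0 = 1·1 = 1
Total = 407.

407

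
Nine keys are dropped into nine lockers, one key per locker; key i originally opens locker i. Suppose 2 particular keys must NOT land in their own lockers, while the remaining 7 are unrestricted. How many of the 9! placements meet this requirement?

287280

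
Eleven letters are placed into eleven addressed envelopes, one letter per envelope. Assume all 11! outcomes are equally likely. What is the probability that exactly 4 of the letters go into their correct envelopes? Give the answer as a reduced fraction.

103/6720

Favorable outcomes: C(11,4)·!7 = 330·1854 = 611820.
Total outcomes: 11! = 39916800.
Probability = 611820/39916800 = 103/6720.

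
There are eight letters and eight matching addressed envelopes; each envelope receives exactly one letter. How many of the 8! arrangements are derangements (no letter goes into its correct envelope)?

14833

Use !n = (n-1)(!(n-1) + !(n-2)).
!8 = 7·(1854 + 265) = 7·2119 = 14833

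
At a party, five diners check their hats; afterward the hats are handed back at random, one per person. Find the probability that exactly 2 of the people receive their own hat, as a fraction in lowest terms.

Favorable outcomes: C(5,2)·!3 = 10·2 = 20.
Total outcomes: 5! = 120.
Probability = 20/120 = 1/6.

1/6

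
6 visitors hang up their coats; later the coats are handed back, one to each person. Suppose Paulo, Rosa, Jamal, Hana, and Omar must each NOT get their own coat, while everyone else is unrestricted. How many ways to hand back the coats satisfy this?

Inclusion-exclusion on the 5 forbidden self-matches:
Σ_{j=0}^{5} (-1)^j C(5,j)(6-j)!
= C(5,0)·6! - C(5,1)·5! + C(5,2)·4! - C(5,3)·3! + C(5,4)·2! - C(5,5)·1!
= 720 - 600 + 240 - 60 + 10 - 1
= 309

309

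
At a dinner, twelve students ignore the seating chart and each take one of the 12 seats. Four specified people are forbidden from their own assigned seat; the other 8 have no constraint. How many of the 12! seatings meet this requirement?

339696000

Inclusion-exclusion on the 4 forbidden self-matches:
Σ_{j=0}^{4} (-1)^j C(4,j)(12-j)!
= C(4,0)·12! - C(4,1)·11! + C(4,2)·10! - C(4,3)·9! + C(4,4)·8!
= 479001600 - 159667200 + 21772800 - 1451520 + 40320
= 339696000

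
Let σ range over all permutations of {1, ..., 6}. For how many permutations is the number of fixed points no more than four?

Sum C(6,i)·!(6-i) for i = 0..4:
  i=0: C(6,0)·!6 = 1·265 = 265
  i=1: C(6,1)·!5 = 6·44 = 264
  i=2: C(6,2)·!4 = 15·9 = 135
  i=3: C(6,3)·!3 = 20·2 = 40
  i=4: C(6,4)·!2 = 15·1 = 15
Total = 719.

719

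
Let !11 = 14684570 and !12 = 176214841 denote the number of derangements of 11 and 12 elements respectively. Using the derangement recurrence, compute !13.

2290792932

!13 = (13-1)·(!12 + !11) = 12·(176214841 + 14684570) = 12·190899411 = 2290792932.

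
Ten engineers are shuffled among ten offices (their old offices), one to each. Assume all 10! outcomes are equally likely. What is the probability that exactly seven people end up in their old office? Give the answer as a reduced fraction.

1/15120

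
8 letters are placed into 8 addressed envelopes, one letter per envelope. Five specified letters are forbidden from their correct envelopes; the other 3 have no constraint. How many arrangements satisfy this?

21234

Inclusion-exclusion on the 5 forbidden self-matches:
Σ_{j=0}^{5} (-1)^j C(5,j)(8-j)!
= C(5,0)·8! - C(5,1)·7! + C(5,2)·6! - C(5,3)·5! + C(5,4)·4! - C(5,5)·3!
= 40320 - 25200 + 7200 - 1200 + 120 - 6
= 21234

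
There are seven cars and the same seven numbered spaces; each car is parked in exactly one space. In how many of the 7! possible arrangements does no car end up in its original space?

By inclusion-exclusion, !7 = Σ (-1)^k · 7!/k! for k=0..7
= 7! - 7!/1! + 7!/2! - 7!/3! + 7!/4! - 7!/5! + 7!/6! - 7!/7!
= 5040 - 5040 + 2520 - 840 + 210 - 42 + 7 - 1
= 1854

1854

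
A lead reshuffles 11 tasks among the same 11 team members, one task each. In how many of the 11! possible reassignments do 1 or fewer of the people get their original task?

29369141

Sum C(11,i)·!(11-i) for i = 0..1:
  i=0: C(11,0)·!11 = 1·14684570 = 14684570
  i=1: C(11,1)·!10 = 11·1334961 = 14684571
Total = 29369141.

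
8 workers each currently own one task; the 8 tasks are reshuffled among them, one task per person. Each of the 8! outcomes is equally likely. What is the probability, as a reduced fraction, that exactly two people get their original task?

Favorable outcomes: C(8,2)·!6 = 28·265 = 7420.
Total outcomes: 8! = 40320.
Probability = 7420/40320 = 53/288.

53/288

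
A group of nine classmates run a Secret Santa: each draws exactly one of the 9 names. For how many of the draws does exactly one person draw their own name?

133497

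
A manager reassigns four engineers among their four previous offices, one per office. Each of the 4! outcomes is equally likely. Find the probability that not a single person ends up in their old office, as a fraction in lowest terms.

Favorable outcomes: !4 = 9.
Total outcomes: 4! = 24.
Probability = 9/24 = 3/8.

3/8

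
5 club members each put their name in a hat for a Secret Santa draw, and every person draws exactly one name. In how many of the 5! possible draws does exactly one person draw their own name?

Pick the single fixed position: C(5,1) = 5 ways.
The remaining 4 must be deranged: !4 = 9.
Total: 5 × 9 = 45.

45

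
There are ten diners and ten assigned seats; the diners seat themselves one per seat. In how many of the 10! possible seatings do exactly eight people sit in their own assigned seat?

45

Choose which 8 of the 10 are fixed: C(10,8) = 45.
The other 2 form a derangement: !2 = 1.
Total: 45 × 1 = 45.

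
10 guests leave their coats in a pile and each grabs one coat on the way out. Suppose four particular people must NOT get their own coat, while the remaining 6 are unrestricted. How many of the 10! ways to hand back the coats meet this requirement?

Inclusion-exclusion on the 4 forbidden self-matches:
Σ_{j=0}^{4} (-1)^j C(4,j)(10-j)!
= C(4,0)·10! - C(4,1)·9! + C(4,2)·8! - C(4,3)·7! + C(4,4)·6!
= 3628800 - 1451520 + 241920 - 20160 + 720
= 2399760

2399760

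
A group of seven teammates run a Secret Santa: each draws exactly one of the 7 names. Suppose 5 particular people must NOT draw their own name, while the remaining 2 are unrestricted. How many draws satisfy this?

2428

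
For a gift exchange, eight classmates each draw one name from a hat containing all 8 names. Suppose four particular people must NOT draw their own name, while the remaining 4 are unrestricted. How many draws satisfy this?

24024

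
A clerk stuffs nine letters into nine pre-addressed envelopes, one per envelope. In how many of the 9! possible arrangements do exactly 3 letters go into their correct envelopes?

22260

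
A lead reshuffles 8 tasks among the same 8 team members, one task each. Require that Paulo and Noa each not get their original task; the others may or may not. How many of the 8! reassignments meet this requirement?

Let A_j be the event that the j-th constrained one is fixed. By inclusion-exclusion over the 2 events:
Σ_{j=0}^{2} (-1)^j C(2,j)(8-j)!
= C(2,0)·8! - C(2,1)·7! + C(2,2)·6!
= 40320 - 10080 + 720
= 30960

30960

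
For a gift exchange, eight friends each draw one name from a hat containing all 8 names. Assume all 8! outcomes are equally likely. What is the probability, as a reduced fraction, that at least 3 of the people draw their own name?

Favorable outcomes: Σ_{i≥3} C(8,i)·!(8-i) = 56·44 + 70·9 + 56·2 + 28·1 + 8·0 + 1·1 = 3235.
Total outcomes: 8! = 40320.
Probability = 3235/40320 = 647/8064.

647/8064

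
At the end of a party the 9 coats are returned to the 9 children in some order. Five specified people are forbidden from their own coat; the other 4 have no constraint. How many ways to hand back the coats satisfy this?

Inclusion-exclusion on the 5 forbidden self-matches:
Σ_{j=0}^{5} (-1)^j C(5,j)(9-j)!
= C(5,0)·9! - C(5,1)·8! + C(5,2)·7! - C(5,3)·6! + C(5,4)·5! - C(5,5)·4!
= 362880 - 201600 + 50400 - 7200 + 600 - 24
= 205056

205056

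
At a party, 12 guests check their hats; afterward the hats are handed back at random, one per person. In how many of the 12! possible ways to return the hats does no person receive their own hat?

176214841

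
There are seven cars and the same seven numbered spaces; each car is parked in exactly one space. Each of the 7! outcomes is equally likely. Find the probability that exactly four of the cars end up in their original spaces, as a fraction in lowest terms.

Favorable outcomes: C(7,4)·!3 = 35·2 = 70.
Total outcomes: 7! = 5040.
Probability = 70/5040 = 1/72.

1/72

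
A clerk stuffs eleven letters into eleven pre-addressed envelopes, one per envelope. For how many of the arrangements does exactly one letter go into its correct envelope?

Choose which one of the 11 is fixed: C(11,1) = 11.
The other 10 form a derangement: !10 = 1334961.
Total: 11 × 1334961 = 14684571.

14684571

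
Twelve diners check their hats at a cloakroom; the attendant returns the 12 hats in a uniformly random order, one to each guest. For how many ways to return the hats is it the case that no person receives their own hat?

The number of derangements of 12 is !12 = Σ_{k=0}^{12} (-1)^k·12!/k!
= 12! - 12!/1! + 12!/2! - 12!/3! + 12!/4! - 12!/5! + 12!/6! - 12!/7! + 12!/8! - 12!/9! + 12!/10! - 12!/11! + 12!/12!
= 479001600 - 479001600 + 239500800 - 79833600 + 19958400 - 3991680 + 665280 - 95040 + 11880 - 1320 + 132 - 12 + 1
= 176214841

176214841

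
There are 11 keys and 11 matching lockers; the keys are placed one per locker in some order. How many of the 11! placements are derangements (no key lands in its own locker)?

!11 is the nearest integer to 11!/e.
11! = 39916800, and 39916800/e ≈ 14684570.08, so !11 = 14684570.

14684570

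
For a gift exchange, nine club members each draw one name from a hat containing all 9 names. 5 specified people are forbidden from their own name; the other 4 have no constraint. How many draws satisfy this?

205056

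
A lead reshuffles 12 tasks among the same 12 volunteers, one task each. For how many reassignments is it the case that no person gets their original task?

176214841

Recurrence: !12 = 12·!11 + (-1)^12.
!12 = 12·14684570 + 1 = 176214841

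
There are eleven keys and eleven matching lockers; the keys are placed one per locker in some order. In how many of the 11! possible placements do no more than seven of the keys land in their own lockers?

39916414

Sum C(11,i)·!(11-i) for i = 0..7:
  i=0: C(11,0)·!11 = 1·14684570 = 14684570
  i=1: C(11,1)·!10 = 11·1334961 = 14684571
  i=2: C(11,2)·!9 = 55·133496 = 7342280
  i=3: C(11,3)·!8 = 165·14833 = 2447445
  i=4: C(11,4)·!7 = 330·1854 = 611820
  i=5: C(11,5)·!6 = 462·265 = 122430
  i=6: C(11,6)·!5 = 462·44 = 20328
  i=7: C(11,7)·!4 = 330·9 = 2970
Total = 39916414.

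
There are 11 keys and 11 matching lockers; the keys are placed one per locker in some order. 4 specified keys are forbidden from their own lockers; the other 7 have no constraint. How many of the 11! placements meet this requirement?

Inclusion-exclusion on the 4 forbidden self-matches:
Σ_{j=0}^{4} (-1)^j C(4,j)(11-j)!
= C(4,0)·11! - C(4,1)·10! + C(4,2)·9! - C(4,3)·8! + C(4,4)·7!
= 39916800 - 14515200 + 2177280 - 161280 + 5040
= 27422640

27422640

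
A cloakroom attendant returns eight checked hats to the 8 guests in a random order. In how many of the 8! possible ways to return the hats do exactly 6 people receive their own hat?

28

Choose which 6 of the 8 are fixed: C(8,6) = 28.
The remaining 2 must be deranged: !2 = 1.
Total: 28 × 1 = 28.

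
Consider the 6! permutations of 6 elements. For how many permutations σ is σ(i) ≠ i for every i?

265

Use !n = (n-1)(!(n-1) + !(n-2)).
!6 = 5·(44 + 9) = 5·53 = 265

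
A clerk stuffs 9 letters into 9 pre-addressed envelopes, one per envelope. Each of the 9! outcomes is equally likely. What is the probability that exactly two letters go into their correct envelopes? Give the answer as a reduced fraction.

103/560

Favorable outcomes: C(9,2)·!7 = 36·1854 = 66744.
Total outcomes: 9! = 362880.
Probability = 66744/362880 = 103/560.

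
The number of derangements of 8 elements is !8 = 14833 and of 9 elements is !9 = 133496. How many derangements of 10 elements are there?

!10 = (10-1)·(!9 + !8) = 9·(133496 + 14833) = 9·148329 = 1334961.

1334961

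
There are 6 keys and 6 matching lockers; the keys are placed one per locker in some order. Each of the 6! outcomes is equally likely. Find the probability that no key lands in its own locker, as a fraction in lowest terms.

Favorable outcomes: !6 = 265.
Total outcomes: 6! = 720.
Probability = 265/720 = 53/144.

53/144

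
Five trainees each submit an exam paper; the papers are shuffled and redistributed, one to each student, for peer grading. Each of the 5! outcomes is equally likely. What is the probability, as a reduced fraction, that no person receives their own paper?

Favorable outcomes: !5 = 44.
Total outcomes: 5! = 120.
Probability = 44/120 = 11/30.

11/30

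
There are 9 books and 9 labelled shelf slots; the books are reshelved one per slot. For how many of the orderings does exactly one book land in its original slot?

133497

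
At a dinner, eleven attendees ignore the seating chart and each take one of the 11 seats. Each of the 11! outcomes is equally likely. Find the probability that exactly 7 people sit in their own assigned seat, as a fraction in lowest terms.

1/13440

Favorable outcomes: C(11,7)·!4 = 330·9 = 2970.
Total outcomes: 11! = 39916800.
Probability = 2970/39916800 = 1/13440.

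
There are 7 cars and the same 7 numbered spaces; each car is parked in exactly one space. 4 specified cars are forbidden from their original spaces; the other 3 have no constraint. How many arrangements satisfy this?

2790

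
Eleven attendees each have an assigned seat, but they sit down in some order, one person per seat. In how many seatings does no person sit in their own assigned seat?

Use !n = (n-1)(!(n-1) + !(n-2)).
!11 = 10·(1334961 + 133496) = 10·1468457 = 14684570

14684570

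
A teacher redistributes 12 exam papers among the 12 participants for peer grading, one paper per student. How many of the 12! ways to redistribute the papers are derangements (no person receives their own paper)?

176214841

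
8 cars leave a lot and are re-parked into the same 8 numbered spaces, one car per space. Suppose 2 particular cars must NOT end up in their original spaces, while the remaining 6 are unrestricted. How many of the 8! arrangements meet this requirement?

30960

Inclusion-exclusion on the 2 forbidden self-matches:
Σ_{j=0}^{2} (-1)^j C(2,j)(8-j)!
= C(2,0)·8! - C(2,1)·7! + C(2,2)·6!
= 40320 - 10080 + 720
= 30960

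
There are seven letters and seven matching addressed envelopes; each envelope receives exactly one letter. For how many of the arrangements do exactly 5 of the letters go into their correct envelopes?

Choose which 5 of the 7 are fixed: C(7,5) = 21.
The other 2 form a derangement: !2 = 1.
Total: 21 × 1 = 21.

21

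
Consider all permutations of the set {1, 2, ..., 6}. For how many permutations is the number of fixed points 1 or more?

455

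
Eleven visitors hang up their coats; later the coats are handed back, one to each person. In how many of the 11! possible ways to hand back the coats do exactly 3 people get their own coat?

2447445

Choose which 3 of the 11 are fixed: C(11,3) = 165.
The remaining 8 must be deranged: !8 = 14833.
Total: 165 × 14833 = 2447445.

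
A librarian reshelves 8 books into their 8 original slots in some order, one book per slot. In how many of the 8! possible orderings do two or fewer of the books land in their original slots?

37085

Sum C(8,i)·!(8-i) for i = 0..2:
  i=0: C(8,0)·!8 = 1·14833 = 14833
  i=1: C(8,1)·!7 = 8·1854 = 14832
  i=2: C(8,2)·!6 = 28·265 = 7420
Total = 37085.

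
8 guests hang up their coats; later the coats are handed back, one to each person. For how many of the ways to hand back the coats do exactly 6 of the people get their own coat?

28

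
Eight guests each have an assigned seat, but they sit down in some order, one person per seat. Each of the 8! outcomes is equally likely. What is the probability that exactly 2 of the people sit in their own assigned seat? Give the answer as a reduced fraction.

53/288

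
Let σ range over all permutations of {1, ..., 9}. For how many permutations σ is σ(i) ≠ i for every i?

The subfactorial !9 = [9!/e] (nearest integer).
9! = 362880, and 362880/e ≈ 133496.09, so !9 = 133496.

133496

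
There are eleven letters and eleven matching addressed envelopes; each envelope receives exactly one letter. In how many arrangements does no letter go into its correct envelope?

14684570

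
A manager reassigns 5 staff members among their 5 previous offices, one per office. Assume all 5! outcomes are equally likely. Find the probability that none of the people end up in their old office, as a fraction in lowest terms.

11/30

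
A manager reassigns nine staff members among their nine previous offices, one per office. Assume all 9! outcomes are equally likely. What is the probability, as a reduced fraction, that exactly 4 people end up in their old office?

11/720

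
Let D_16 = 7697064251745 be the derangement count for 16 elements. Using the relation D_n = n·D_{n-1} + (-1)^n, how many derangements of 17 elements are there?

D_17 = 17·7697064251745 - 1 = 130850092279664.

130850092279664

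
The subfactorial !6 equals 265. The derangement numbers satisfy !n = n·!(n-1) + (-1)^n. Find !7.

1854

!7 = 7·265 - 1 = 1854.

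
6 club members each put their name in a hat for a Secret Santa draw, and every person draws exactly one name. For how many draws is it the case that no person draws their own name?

The subfactorial !6 = [6!/e] (nearest integer).
6! = 720, and 720/e ≈ 264.87, so !6 = 265.

265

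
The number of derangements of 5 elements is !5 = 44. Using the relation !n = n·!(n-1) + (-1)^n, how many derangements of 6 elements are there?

265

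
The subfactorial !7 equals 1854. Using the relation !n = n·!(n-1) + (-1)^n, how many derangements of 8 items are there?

14833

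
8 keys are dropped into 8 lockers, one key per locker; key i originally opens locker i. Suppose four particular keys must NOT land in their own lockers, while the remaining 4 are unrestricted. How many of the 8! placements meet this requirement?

24024

Let A_j be the event that the j-th constrained one is fixed. By inclusion-exclusion over the 4 events:
Σ_{j=0}^{4} (-1)^j C(4,j)(8-j)!
= C(4,0)·8! - C(4,1)·7! + C(4,2)·6! - C(4,3)·5! + C(4,4)·4!
= 40320 - 20160 + 4320 - 480 + 24
= 24024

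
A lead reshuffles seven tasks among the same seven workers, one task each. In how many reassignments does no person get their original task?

1854

By inclusion-exclusion, !7 = Σ (-1)^k · 7!/k! for k=0..7
= 7! - 7!/1! + 7!/2! - 7!/3! + 7!/4! - 7!/5! + 7!/6! - 7!/7!
= 5040 - 5040 + 2520 - 840 + 210 - 42 + 7 - 1
= 1854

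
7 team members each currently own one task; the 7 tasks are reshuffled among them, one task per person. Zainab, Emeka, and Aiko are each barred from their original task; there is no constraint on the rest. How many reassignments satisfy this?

3216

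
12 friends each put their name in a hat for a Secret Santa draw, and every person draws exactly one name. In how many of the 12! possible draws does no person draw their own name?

The number of derangements of 12 is !12 = Σ_{k=0}^{12} (-1)^k·12!/k!
= 12! - 12!/1! + 12!/2! - 12!/3! + 12!/4! - 12!/5! + 12!/6! - 12!/7! + 12!/8! - 12!/9! + 12!/10! - 12!/11! + 12!/12!
= 479001600 - 479001600 + 239500800 - 79833600 + 19958400 - 3991680 + 665280 - 95040 + 11880 - 1320 + 132 - 12 + 1
= 176214841

176214841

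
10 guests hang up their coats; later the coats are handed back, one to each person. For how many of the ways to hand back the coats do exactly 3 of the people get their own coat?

222480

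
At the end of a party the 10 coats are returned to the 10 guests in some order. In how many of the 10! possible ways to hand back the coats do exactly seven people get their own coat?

Pick the 7 fixed positions: C(10,7) = 120 ways.
The other 3 form a derangement: !3 = 2.
Total: 120 × 2 = 240.

240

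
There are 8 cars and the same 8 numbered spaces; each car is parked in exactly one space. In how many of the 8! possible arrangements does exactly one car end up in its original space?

14832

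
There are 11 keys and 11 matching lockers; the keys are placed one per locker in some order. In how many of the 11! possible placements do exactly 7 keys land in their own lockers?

2970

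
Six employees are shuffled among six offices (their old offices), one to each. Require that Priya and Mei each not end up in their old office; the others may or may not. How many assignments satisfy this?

504

Inclusion-exclusion on the 2 forbidden self-matches:
Σ_{j=0}^{2} (-1)^j C(2,j)(6-j)!
= C(2,0)·6! - C(2,1)·5! + C(2,2)·4!
= 720 - 240 + 24
= 504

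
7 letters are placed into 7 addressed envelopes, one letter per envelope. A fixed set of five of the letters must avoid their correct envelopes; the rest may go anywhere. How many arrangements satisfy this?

Let A_j be the event that the j-th constrained one is fixed. By inclusion-exclusion over the 5 events:
Σ_{j=0}^{5} (-1)^j C(5,j)(7-j)!
= C(5,0)·7! - C(5,1)·6! + C(5,2)·5! - C(5,3)·4! + C(5,4)·3! - C(5,5)·2!
= 5040 - 3600 + 1200 - 240 + 30 - 2
= 2428

2428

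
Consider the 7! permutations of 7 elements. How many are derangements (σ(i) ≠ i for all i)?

By inclusion-exclusion, !7 = Σ (-1)^k · 7!/k! for k=0..7
= 7! - 7!/1! + 7!/2! - 7!/3! + 7!/4! - 7!/5! + 7!/6! - 7!/7!
= 5040 - 5040 + 2520 - 840 + 210 - 42 + 7 - 1
= 1854

1854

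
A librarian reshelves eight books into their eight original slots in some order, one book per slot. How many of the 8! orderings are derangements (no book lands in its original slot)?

The subfactorial !8 = [8!/e] (nearest integer).
8! = 40320, and 40320/e ≈ 14832.90, so !8 = 14833.

14833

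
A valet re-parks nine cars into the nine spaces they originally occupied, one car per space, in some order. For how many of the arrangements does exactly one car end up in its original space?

133497

Choose which one of the 9 is fixed: C(9,1) = 9.
The other 8 form a derangement: !8 = 14833.
Total: 9 × 14833 = 133497.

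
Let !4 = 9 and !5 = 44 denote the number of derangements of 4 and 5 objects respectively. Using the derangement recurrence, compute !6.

265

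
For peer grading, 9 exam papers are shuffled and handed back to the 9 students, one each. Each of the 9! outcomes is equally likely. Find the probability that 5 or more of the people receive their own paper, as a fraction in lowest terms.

Favorable outcomes: Σ_{i≥5} C(9,i)·!(9-i) = 126·9 + 84·2 + 36·1 + 9·0 + 1·1 = 1339.
Total outcomes: 9! = 362880.
Probability = 1339/362880 = 1339/362880.

1339/362880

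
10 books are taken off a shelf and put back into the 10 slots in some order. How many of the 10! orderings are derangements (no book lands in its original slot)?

1334961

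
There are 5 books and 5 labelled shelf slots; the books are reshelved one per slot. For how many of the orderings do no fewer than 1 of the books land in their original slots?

# with exactly i fixed is C(5,i)·!(5-i); sum over i=1..5:
  i=1: C(5,1)·!4 = 5·9 = 45
  i=2: C(5,2)·!3 = 10·2 = 20
  i=3: C(5,3)·!2 = 10·1 = 10
  i=4: C(5,4)·!1 = 5·0 = 0
  i=5: C(5,5)·!0 = 1·1 = 1
Total = 76.

76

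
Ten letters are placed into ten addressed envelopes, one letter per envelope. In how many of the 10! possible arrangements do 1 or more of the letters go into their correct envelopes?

Sum C(10,i)·!(10-i) for i = 1..10:
  i=1: C(10,1)·!9 = 10·133496 = 1334960
  i=2: C(10,2)·!8 = 45·14833 = 667485
  i=3: C(10,3)·!7 = 120·1854 = 222480
  i=4: C(10,4)·!6 = 210·265 = 55650
  i=5: C(10,5)·!5 = 252·44 = 11088
  i=6: C(10,6)·!4 = 210·9 = 1890
  i=7: C(10,7)·!3 = 120·2 = 240
  i=8: C(10,8)·!2 = 45·1 = 45
  i=9: C(10,9)·!1 = 10·0 = 0
  i=10: C(10,10)·!0 = 1·1 = 1
Total = 2293839.

2293839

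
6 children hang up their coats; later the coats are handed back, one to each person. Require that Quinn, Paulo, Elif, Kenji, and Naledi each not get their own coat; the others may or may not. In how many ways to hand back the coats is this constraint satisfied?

Inclusion-exclusion on the 5 forbidden self-matches:
Σ_{j=0}^{5} (-1)^j C(5,j)(6-j)!
= C(5,0)·6! - C(5,1)·5! + C(5,2)·4! - C(5,3)·3! + C(5,4)·2! - C(5,5)·1!
= 720 - 600 + 240 - 60 + 10 - 1
= 309

309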